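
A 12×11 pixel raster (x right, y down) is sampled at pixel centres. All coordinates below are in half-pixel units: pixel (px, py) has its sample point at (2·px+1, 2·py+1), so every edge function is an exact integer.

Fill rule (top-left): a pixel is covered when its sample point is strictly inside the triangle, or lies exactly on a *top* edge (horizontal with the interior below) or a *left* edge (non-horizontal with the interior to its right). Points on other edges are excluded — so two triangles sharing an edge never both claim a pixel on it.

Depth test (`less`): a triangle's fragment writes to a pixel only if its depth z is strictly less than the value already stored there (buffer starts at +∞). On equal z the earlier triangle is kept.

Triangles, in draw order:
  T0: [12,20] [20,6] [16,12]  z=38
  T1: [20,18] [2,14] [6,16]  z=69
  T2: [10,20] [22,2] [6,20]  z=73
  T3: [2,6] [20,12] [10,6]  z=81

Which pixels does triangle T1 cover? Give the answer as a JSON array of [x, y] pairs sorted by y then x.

T0:
  2·area = 8  (B↔C swapped to make it positive)
  edge (12, 20)→(16, 12): d=(4,-8) top-left  bias=+0
  edge (16, 12)→(20, 6): d=(4,-6) top-left  bias=+0
  edge (20, 6)→(12, 20): d=(-8,14) right/bottom  bias=-1
    (8,5)@(17, 11): e=[4,2,2] → █
    (9,5)@(19, 11): e=[20,14,-26] → ·
    (8,6)@(17, 13): e=[12,10,-14] → ·
  covered (1 px):
    · · · · · · · · · · · ·
    · · · · · · · · · · · ·
    · · · · · · · · · · · ·
    · · · · · · · · · · · ·
    · · · · · · · · · · · ·
    · · · · · · · · █ · · ·
    · · · · · · · · · · · ·
    · · · · · · · · · · · ·
    · · · · · · · · · · · ·
    · · · · · · · · · · · ·
    · · · · · · · · · · · ·
T1:
  2·area = 20  (B↔C swapped to make it positive)
  edge (20, 18)→(6, 16): d=(-14,-2) top-left  bias=+0
  edge (6, 16)→(2, 14): d=(-4,-2) top-left  bias=+0
  edge (2, 14)→(20, 18): d=(18,4) right/bottom  bias=-1
    (2,7)@(5, 15): e=[12,2,6] → █
    (3,7)@(7, 15): e=[16,6,-2] → ·
    (2,8)@(5, 17): e=[-16,-6,42] → ·
    (6,8)@(13, 17): e=[0,10,10] → █  [on edge]
    (7,8)@(15, 17): e=[4,14,2] → █
    (8,8)@(17, 17): e=[8,18,-6] → ·
    (6,9)@(13, 19): e=[-28,2,46] → ·
    (7,9)@(15, 19): e=[-24,6,38] → ·
  covered (3 px):
    · · · · · · · · · · · ·
    · · · · · · · · · · · ·
    · · · · · · · · · · · ·
    · · · · · · · · · · · ·
    · · · · · · · · · · · ·
    · · · · · · · · · · · ·
    · · · · · · · · · · · ·
    · · █ · · · · · · · · ·
    · · · · · · █ █ · · · ·
    · · · · · · · · · · · ·
    · · · · · · · · · · · ·
T2:
  2·area = 72  (B↔C swapped to make it positive)
  edge (10, 20)→(6, 20): d=(-4,0) right/bottom  bias=-1
  edge (6, 20)→(22, 2): d=(16,-18) top-left  bias=+0
  edge (22, 2)→(10, 20): d=(-12,18) right/bottom  bias=-1
    (8,4)@(17, 9): e=[44,22,6] → █
    (9,4)@(19, 9): e=[44,58,-30] → ·
    (7,5)@(15, 11): e=[36,18,18] → █
    (8,5)@(17, 11): e=[36,54,-18] → ·
    (6,6)@(13, 13): e=[28,14,30] → █
    (7,6)@(15, 13): e=[28,50,-6] → ·
    (5,7)@(11, 15): e=[20,10,42] → █
    (7,7)@(15, 15): e=[20,82,-30] → ·
    (4,8)@(9, 17): e=[12,6,54] → █
    (6,8)@(13, 17): e=[12,78,-18] → ·
    (3,9)@(7, 19): e=[4,2,66] → █
    (5,9)@(11, 19): e=[4,74,-6] → ·
  covered (9 px):
    · · · · · · · · · · · ·
    · · · · · · · · · · · ·
    · · · · · · · · · · · ·
    · · · · · · · · · · · ·
    · · · · · · · · █ · · ·
    · · · · · · · █ · · · ·
    · · · · · · █ · · · · ·
    · · · · · █ █ · · · · ·
    · · · · █ █ · · · · · ·
    · · · █ █ · · · · · · ·
    · · · · · · · · · · · ·
T3:
  2·area = 48  (B↔C swapped to make it positive)
  edge (2, 6)→(10, 6): d=(8,0) top-left  bias=+0
  edge (10, 6)→(20, 12): d=(10,6) right/bottom  bias=-1
  edge (20, 12)→(2, 6): d=(-18,-6) top-left  bias=+0
    (2,1)@(5, 3): e=[-24,0,72] → ·  [on edge]
    (2,3)@(5, 7): e=[8,40,0] → █  [on edge]
    (3,3)@(7, 7): e=[8,28,12] → █
    (4,3)@(9, 7): e=[8,16,24] → █
    (5,3)@(11, 7): e=[8,4,36] → █
    (6,3)@(13, 7): e=[8,-8,48] → ·
    (2,4)@(5, 9): e=[24,60,-36] → ·
    (3,4)@(7, 9): e=[24,48,-24] → ·
    (4,4)@(9, 9): e=[24,36,-12] → ·
    (5,4)@(11, 9): e=[24,24,0] → █  [on edge]
    (6,4)@(13, 9): e=[24,12,12] → █
    (7,4)@(15, 9): e=[24,0,24] → ·  [on edge]
    (8,5)@(17, 11): e=[40,8,0] → █  [on edge]
    (11,6)@(23, 13): e=[56,-8,0] → ·  [on edge]
  covered (7 px):
    · · · · · · · · · · · ·
    · · · · · · · · · · · ·
    · · · · · · · · · · · ·
    · · █ █ █ █ · · · · · ·
    · · · · · █ █ · · · · ·
    · · · · · · · · █ · · ·
    · · · · · · · · · · · ·
    · · · · · · · · · · · ·
    · · · · · · · · · · · ·
    · · · · · · · · · · · ·
    · · · · · · · · · · · ·

Result: [[2,7],[6,8],[7,8]]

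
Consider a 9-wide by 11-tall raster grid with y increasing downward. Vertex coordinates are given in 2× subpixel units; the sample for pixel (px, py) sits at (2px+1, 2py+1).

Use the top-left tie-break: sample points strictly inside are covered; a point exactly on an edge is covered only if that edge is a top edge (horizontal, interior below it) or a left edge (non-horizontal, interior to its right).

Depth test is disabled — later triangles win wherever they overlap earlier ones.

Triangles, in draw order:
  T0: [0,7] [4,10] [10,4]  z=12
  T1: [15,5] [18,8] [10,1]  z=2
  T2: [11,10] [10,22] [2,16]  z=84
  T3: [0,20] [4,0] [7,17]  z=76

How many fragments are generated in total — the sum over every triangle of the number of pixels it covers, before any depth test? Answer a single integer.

T0:
  2·area = 42  (B↔C swapped to make it positive)
  edge (0, 7)→(10, 4): d=(10,-3) top-left  bias=+0
  edge (10, 4)→(4, 10): d=(-6,6) right/bottom  bias=-1
  edge (4, 10)→(0, 7): d=(-4,-3) top-left  bias=+0
    (6,0)@(13, 1): e=[-21,0,63] → ·  [on edge]
    (5,1)@(11, 3): e=[-7,0,49] → ·  [on edge]
    (3,2)@(7, 5): e=[1,12,29] → █
    (4,2)@(9, 5): e=[7,0,35] → ·  [on edge]
    (0,3)@(1, 7): e=[3,36,3] → █
    (1,3)@(3, 7): e=[9,24,9] → █
    (2,3)@(5, 7): e=[15,12,15] → █
    (3,3)@(7, 7): e=[21,0,21] → ·  [on edge]
    (0,4)@(1, 9): e=[23,24,-5] → ·
    (1,4)@(3, 9): e=[29,12,1] → █
    (2,4)@(5, 9): e=[35,0,7] → ·  [on edge]
    (1,5)@(3, 11): e=[49,0,-7] → ·  [on edge]
    (0,6)@(1, 13): e=[63,0,-21] → ·  [on edge]
  covered (5 px):
    · · · · · · · · ·
    · · · · · · · · ·
    · · · █ · · · · ·
    █ █ █ · · · · · ·
    · █ · · · · · · ·
    · · · · · · · · ·
    · · · · · · · · ·
    · · · · · · · · ·
    · · · · · · · · ·
    · · · · · · · · ·
    · · · · · · · · ·
T1:
  2·area = 3
  edge (15, 5)→(18, 8): d=(3,3) right/bottom  bias=-1
  edge (18, 8)→(10, 1): d=(-8,-7) top-left  bias=+0
  edge (10, 1)→(15, 5): d=(5,4) right/bottom  bias=-1
    (5,0)@(11, 1): e=[0,7,-4] → ·  [on edge]
    (6,1)@(13, 3): e=[0,5,-2] → ·  [on edge]
    (7,2)@(15, 5): e=[0,3,0] → ·  [on edge]
    (8,3)@(17, 7): e=[0,1,2] → ·  [on edge]
  covered (0 px):
    · · · · · · · · ·
    · · · · · · · · ·
    · · · · · · · · ·
    · · · · · · · · ·
    · · · · · · · · ·
    · · · · · · · · ·
    · · · · · · · · ·
    · · · · · · · · ·
    · · · · · · · · ·
    · · · · · · · · ·
    · · · · · · · · ·
T2:
  2·area = 102
  edge (11, 10)→(10, 22): d=(-1,12) right/bottom  bias=-1
  edge (10, 22)→(2, 16): d=(-8,-6) top-left  bias=+0
  edge (2, 16)→(11, 10): d=(9,-6) top-left  bias=+0
    (3,6)@(7, 13): e=[45,54,3] → █
    (4,6)@(9, 13): e=[21,66,15] → █
    (5,6)@(11, 13): e=[-3,78,27] → ·
    (2,7)@(5, 15): e=[67,26,9] → █
    (5,7)@(11, 15): e=[-5,62,45] → ·
    (2,8)@(5, 17): e=[65,10,27] → █
    (5,8)@(11, 17): e=[-7,46,63] → ·
    (2,9)@(5, 19): e=[63,-6,45] → ·
    (3,9)@(7, 19): e=[39,6,57] → █
    (5,9)@(11, 19): e=[-9,30,81] → ·
    (3,10)@(7, 21): e=[37,-10,75] → ·
    (4,10)@(9, 21): e=[13,2,87] → █
  covered (11 px):
    · · · · · · · · ·
    · · · · · · · · ·
    · · · · · · · · ·
    · · · · · · · · ·
    · · · · · · · · ·
    · · · · · · · · ·
    · · · █ █ · · · ·
    · · █ █ █ · · · ·
    · · █ █ █ · · · ·
    · · · █ █ · · · ·
    · · · · █ · · · ·
T3:
  2·area = 128
  edge (0, 20)→(4, 0): d=(4,-20) top-left  bias=+0
  edge (4, 0)→(7, 17): d=(3,17) right/bottom  bias=-1
  edge (7, 17)→(0, 20): d=(-7,3) right/bottom  bias=-1
    (1,2)@(3, 5): e=[0,32,96] → █  [on edge]
    (2,2)@(5, 5): e=[40,-2,90] → ·
    (1,3)@(3, 7): e=[8,38,82] → █
    (2,3)@(5, 7): e=[48,4,76] → █
    (3,3)@(7, 7): e=[88,-30,70] → ·
    (1,4)@(3, 9): e=[16,44,68] → █
    (3,4)@(7, 9): e=[96,-24,56] → ·
    (1,5)@(3, 11): e=[24,50,54] → █
    (3,5)@(7, 11): e=[104,-18,42] → ·
    (1,6)@(3, 13): e=[32,56,40] → █
    (3,6)@(7, 13): e=[112,-12,28] → ·
    (0,7)@(1, 15): e=[0,96,32] → █  [on edge]
    (3,8)@(7, 17): e=[128,0,0] → ·  [on edge]
  covered (16 px):
    · · · · · · · · ·
    · · · · · · · · ·
    · █ · · · · · · ·
    · █ █ · · · · · ·
    · █ █ · · · · · ·
    · █ █ · · · · · ·
    · █ █ · · · · · ·
    █ █ █ · · · · · ·
    █ █ █ · · · · · ·
    █ · · · · · · · ·
    · · · · · · · · ·

Final: 32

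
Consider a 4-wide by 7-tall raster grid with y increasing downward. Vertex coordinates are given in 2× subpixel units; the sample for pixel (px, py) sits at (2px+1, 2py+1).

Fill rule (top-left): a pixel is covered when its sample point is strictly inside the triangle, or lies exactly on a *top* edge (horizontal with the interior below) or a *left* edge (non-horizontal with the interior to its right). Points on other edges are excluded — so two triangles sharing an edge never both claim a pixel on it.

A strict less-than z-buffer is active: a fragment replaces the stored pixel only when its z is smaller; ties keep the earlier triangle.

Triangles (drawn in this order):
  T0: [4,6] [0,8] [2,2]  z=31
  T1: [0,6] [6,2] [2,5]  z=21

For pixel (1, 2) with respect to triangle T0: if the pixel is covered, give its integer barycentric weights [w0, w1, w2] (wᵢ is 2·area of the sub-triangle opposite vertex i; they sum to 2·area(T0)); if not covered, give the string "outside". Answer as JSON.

T0:
  2·area = 20
  edge (4, 6)→(0, 8): d=(-4,2) right/bottom  bias=-1
  edge (0, 8)→(2, 2): d=(2,-6) top-left  bias=+0
  edge (2, 2)→(4, 6): d=(2,4) right/bottom  bias=-1
    (0,2)@(1, 5): e=[10,0,10] → #  [on edge]
    (1,2)@(3, 5): e=[6,12,2] → #
    (2,2)@(5, 5): e=[2,24,-6] → ·
    (0,3)@(1, 7): e=[2,4,14] → #
    (1,3)@(3, 7): e=[-2,16,6] → ·
    (0,4)@(1, 9): e=[-6,8,18] → ·
  covered (3 px):
    · · · ·
    · · · ·
    # # · ·
    # · · ·
    · · · ·
    · · · ·
    · · · ·
T1:
  2·area = 2
  edge (0, 6)→(6, 2): d=(6,-4) top-left  bias=+0
  edge (6, 2)→(2, 5): d=(-4,3) right/bottom  bias=-1
  edge (2, 5)→(0, 6): d=(-2,1) right/bottom  bias=-1
  covered (0 px):
    · · · ·
    · · · ·
    · · · ·
    · · · ·
    · · · ·
    · · · ·
    · · · ·

Final: [12,2,6]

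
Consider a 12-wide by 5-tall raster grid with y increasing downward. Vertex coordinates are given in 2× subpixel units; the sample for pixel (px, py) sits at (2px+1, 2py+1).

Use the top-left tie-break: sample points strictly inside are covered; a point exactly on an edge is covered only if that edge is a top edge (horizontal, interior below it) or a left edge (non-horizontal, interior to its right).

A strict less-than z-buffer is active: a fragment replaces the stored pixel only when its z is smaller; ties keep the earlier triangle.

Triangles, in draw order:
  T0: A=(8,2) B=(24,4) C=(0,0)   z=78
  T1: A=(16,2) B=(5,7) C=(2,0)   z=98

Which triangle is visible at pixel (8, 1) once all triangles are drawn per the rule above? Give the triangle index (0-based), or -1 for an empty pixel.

T0:
  2·area = 16  (B↔C swapped to make it positive)
  edge (8, 2)→(0, 0): d=(-8,-2) top-left  bias=+0
  edge (0, 0)→(24, 4): d=(24,4) right/bottom  bias=-1
  edge (24, 4)→(8, 2): d=(-16,-2) top-left  bias=+0
    (2,0)@(5, 1): e=[2,4,10] → █
    (3,0)@(7, 1): e=[6,-4,14] → ·
    (2,1)@(5, 3): e=[-14,52,-22] → ·
    (8,1)@(17, 3): e=[10,4,2] → █
    (9,1)@(19, 3): e=[14,-4,6] → ·
    (8,2)@(17, 5): e=[-6,52,-30] → ·
  covered (2 px):
    · · █ · · · · · · · · ·
    · · · · · · · · █ · · ·
    · · · · · · · · · · · ·
    · · · · · · · · · · · ·
    · · · · · · · · · · · ·
T1:
  2·area = 92
  edge (16, 2)→(5, 7): d=(-11,5) right/bottom  bias=-1
  edge (5, 7)→(2, 0): d=(-3,-7) top-left  bias=+0
  edge (2, 0)→(16, 2): d=(14,2) right/bottom  bias=-1
    (1,0)@(3, 1): e=[76,4,12] → █
    (2,0)@(5, 1): e=[66,18,8] → █
    (3,0)@(7, 1): e=[56,32,4] → █
    (4,0)@(9, 1): e=[46,46,0] → ·  [on edge]
    (1,1)@(3, 3): e=[54,-2,40] → ·
    (2,1)@(5, 3): e=[44,12,36] → █
    (4,1)@(9, 3): e=[24,40,28] → █
    (5,1)@(11, 3): e=[14,54,24] → █
    (6,1)@(13, 3): e=[4,68,20] → █
    (7,1)@(15, 3): e=[-6,82,16] → ·
    (11,1)@(23, 3): e=[-46,138,0] → ·  [on edge]
    (2,2)@(5, 5): e=[22,6,64] → █
    (2,3)@(5, 7): e=[0,0,92] → ·  [on edge]
  covered (11 px):
    · █ █ █ · · · · · · · ·
    · · █ █ █ █ █ · · · · ·
    · · █ █ █ · · · · · · ·
    · · · · · · · · · · · ·
    · · · · · · · · · · · ·

Z-buffer (winner per pixel, '.' = empty):
  . 1 0 1 . . . . . . . .
  . . 1 1 1 1 1 . 0 . . .
  . . 1 1 1 . . . . . . .
  . . . . . . . . . . . .
  . . . . . . . . . . . .

Answer: 0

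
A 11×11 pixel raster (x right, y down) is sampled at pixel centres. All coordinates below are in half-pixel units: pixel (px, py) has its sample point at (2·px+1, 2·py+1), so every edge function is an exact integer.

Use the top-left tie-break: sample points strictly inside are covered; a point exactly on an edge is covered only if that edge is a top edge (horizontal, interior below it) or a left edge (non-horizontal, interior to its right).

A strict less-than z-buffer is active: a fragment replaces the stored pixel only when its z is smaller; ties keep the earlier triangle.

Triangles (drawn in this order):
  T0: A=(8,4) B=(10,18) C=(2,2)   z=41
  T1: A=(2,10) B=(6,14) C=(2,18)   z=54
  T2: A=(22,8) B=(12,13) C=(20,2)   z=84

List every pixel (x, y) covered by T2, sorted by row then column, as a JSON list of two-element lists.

T0:
  2·area = 80
  edge (8, 4)→(10, 18): d=(2,14) right/bottom  bias=-1
  edge (10, 18)→(2, 2): d=(-8,-16) top-left  bias=+0
  edge (2, 2)→(8, 4): d=(6,2) right/bottom  bias=-1
    (1,1)@(3, 3): e=[68,8,4] → #
    (2,1)@(5, 3): e=[40,40,0] → ·  [on edge]
    (1,2)@(3, 5): e=[72,-8,16] → ·
    (2,2)@(5, 5): e=[44,24,12] → #
    (3,2)@(7, 5): e=[16,56,8] → #
    (4,2)@(9, 5): e=[-12,88,4] → ·
    (5,2)@(11, 5): e=[-40,120,0] → ·  [on edge]
    (2,3)@(5, 7): e=[48,8,24] → #
    (4,3)@(9, 7): e=[-8,72,16] → ·
    (8,3)@(17, 7): e=[-120,200,0] → ·  [on edge]
    (2,4)@(5, 9): e=[52,-8,36] → ·
    (3,4)@(7, 9): e=[24,24,32] → #
    (4,5)@(9, 11): e=[0,40,40] → ·  [on edge]
  covered (9 px):
    · · · · · · · · · · ·
    · # · · · · · · · · ·
    · · # # · · · · · · ·
    · · # # · · · · · · ·
    · · · # · · · · · · ·
    · · · # · · · · · · ·
    · · · · # · · · · · ·
    · · · · # · · · · · ·
    · · · · · · · · · · ·
    · · · · · · · · · · ·
    · · · · · · · · · · ·
T1:
  2·area = 32
  edge (2, 10)→(6, 14): d=(4,4) right/bottom  bias=-1
  edge (6, 14)→(2, 18): d=(-4,4) right/bottom  bias=-1
  edge (2, 18)→(2, 10): d=(0,-8) top-left  bias=+0
    (9,0)@(19, 1): e=[-104,0,136] → ·  [on edge]
    (8,1)@(17, 3): e=[-88,0,120] → ·  [on edge]
    (7,2)@(15, 5): e=[-72,0,104] → ·  [on edge]
    (6,3)@(13, 7): e=[-56,0,88] → ·  [on edge]
    (0,4)@(1, 9): e=[0,40,-8] → ·  [on edge]
    (5,4)@(11, 9): e=[-40,0,72] → ·  [on edge]
    (1,5)@(3, 11): e=[0,24,8] → ·  [on edge]
    (4,5)@(9, 11): e=[-24,0,56] → ·  [on edge]
    (1,6)@(3, 13): e=[8,16,8] → #
    (2,6)@(5, 13): e=[0,8,24] → ·  [on edge]
    (3,6)@(7, 13): e=[-8,0,40] → ·  [on edge]
    (1,7)@(3, 15): e=[16,8,8] → #
    (2,7)@(5, 15): e=[8,0,24] → ·  [on edge]
    (3,7)@(7, 15): e=[0,-8,40] → ·  [on edge]
    (1,8)@(3, 17): e=[24,0,8] → ·  [on edge]
    (4,8)@(9, 17): e=[0,-24,56] → ·  [on edge]
    (0,9)@(1, 19): e=[40,0,-8] → ·  [on edge]
    (5,9)@(11, 19): e=[0,-40,72] → ·  [on edge]
    (6,10)@(13, 21): e=[0,-56,88] → ·  [on edge]
  covered (2 px):
    · · · · · · · · · · ·
    · · · · · · · · · · ·
    · · · · · · · · · · ·
    · · · · · · · · · · ·
    · · · · · · · · · · ·
    · · · · · · · · · · ·
    · # · · · · · · · · ·
    · # · · · · · · · · ·
    · · · · · · · · · · ·
    · · · · · · · · · · ·
    · · · · · · · · · · ·
T2:
  2·area = 70
  edge (22, 8)→(12, 13): d=(-10,5) right/bottom  bias=-1
  edge (12, 13)→(20, 2): d=(8,-11) top-left  bias=+0
  edge (20, 2)→(22, 8): d=(2,6) right/bottom  bias=-1
    (9,2)@(19, 5): e=[45,13,12] → #
    (10,2)@(21, 5): e=[35,35,0] → ·  [on edge]
    (8,3)@(17, 7): e=[35,7,28] → #
    (10,3)@(21, 7): e=[15,51,4] → #
    (7,4)@(15, 9): e=[25,1,44] → #
    (10,4)@(21, 9): e=[-5,67,8] → ·
    (7,5)@(15, 11): e=[5,17,48] → #
    (8,5)@(17, 11): e=[-5,39,36] → ·
    (9,5)@(19, 11): e=[-15,61,24] → ·
    (7,6)@(15, 13): e=[-15,33,52] → ·
  covered (8 px):
    · · · · · · · · · · ·
    · · · · · · · · · · ·
    · · · · · · · · · # ·
    · · · · · · · · # # #
    · · · · · · · # # # ·
    · · · · · · · # · · ·
    · · · · · · · · · · ·
    · · · · · · · · · · ·
    · · · · · · · · · · ·
    · · · · · · · · · · ·
    · · · · · · · · · · ·

Answer: [[9,2],[8,3],[9,3],[10,3],[7,4],[8,4],[9,4],[7,5]]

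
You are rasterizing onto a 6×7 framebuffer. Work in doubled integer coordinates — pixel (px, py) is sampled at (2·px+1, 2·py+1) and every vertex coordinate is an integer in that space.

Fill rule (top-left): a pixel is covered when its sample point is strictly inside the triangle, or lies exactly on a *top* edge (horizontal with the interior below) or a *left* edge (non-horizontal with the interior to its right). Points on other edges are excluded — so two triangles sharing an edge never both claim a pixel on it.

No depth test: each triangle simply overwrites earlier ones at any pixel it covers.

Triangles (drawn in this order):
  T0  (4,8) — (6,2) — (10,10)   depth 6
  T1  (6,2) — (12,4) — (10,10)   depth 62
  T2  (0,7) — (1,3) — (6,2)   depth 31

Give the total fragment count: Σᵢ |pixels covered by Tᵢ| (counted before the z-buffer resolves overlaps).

T0:
  2·area = 40
  edge (4, 8)→(6, 2): d=(2,-6) top-left  bias=+0
  edge (6, 2)→(10, 10): d=(4,8) right/bottom  bias=-1
  edge (10, 10)→(4, 8): d=(-6,-2) top-left  bias=+0
    (2,2)@(5, 5): e=[0,20,20] → X  [on edge]
    (3,2)@(7, 5): e=[12,4,24] → X
    (4,2)@(9, 5): e=[24,-12,28] → .
    (0,3)@(1, 7): e=[-20,60,0] → .  [on edge]
    (2,3)@(5, 7): e=[4,28,8] → X
    (4,3)@(9, 7): e=[28,-4,16] → .
    (2,4)@(5, 9): e=[8,36,-4] → .
    (3,4)@(7, 9): e=[20,20,0] → X  [on edge]
    (4,4)@(9, 9): e=[32,4,4] → X
    (5,4)@(11, 9): e=[44,-12,8] → .
    (1,5)@(3, 11): e=[0,60,-20] → .  [on edge]
    (3,5)@(7, 11): e=[24,28,-12] → .
  covered (6 px):
    . . . . . .
    . . . . . .
    . . X X . .
    . . X X . .
    . . . X X .
    . . . . . .
    . . . . . .
T1:
  2·area = 40
  edge (6, 2)→(12, 4): d=(6,2) right/bottom  bias=-1
  edge (12, 4)→(10, 10): d=(-2,6) right/bottom  bias=-1
  edge (10, 10)→(6, 2): d=(-4,-8) top-left  bias=+0
    (1,0)@(3, 1): e=[0,60,-20] → .  [on edge]
    (3,1)@(7, 3): e=[4,32,4] → X
    (4,1)@(9, 3): e=[0,20,20] → .  [on edge]
    (3,2)@(7, 5): e=[16,28,-4] → .
    (4,2)@(9, 5): e=[12,16,12] → X
    (5,2)@(11, 5): e=[8,4,28] → X
    (4,3)@(9, 7): e=[24,12,4] → X
    (5,3)@(11, 7): e=[20,0,20] → .  [on edge]
    (4,4)@(9, 9): e=[36,8,-4] → .
    (4,6)@(9, 13): e=[60,0,-20] → .  [on edge]
  covered (4 px):
    . . . . . .
    . . . X . .
    . . . . X X
    . . . . X .
    . . . . . .
    . . . . . .
    . . . . . .
T2:
  2·area = 19
  edge (0, 7)→(1, 3): d=(1,-4) top-left  bias=+0
  edge (1, 3)→(6, 2): d=(5,-1) top-left  bias=+0
  edge (6, 2)→(0, 7): d=(-6,5) right/bottom  bias=-1
    (5,0)@(11, 1): e=[38,0,-19] → .  [on edge]
    (0,1)@(1, 3): e=[0,0,19] → X  [on edge]
    (1,1)@(3, 3): e=[8,2,9] → X
    (2,1)@(5, 3): e=[16,4,-1] → .
    (0,2)@(1, 5): e=[2,10,7] → X
    (1,2)@(3, 5): e=[10,12,-3] → .
    (0,3)@(1, 7): e=[4,20,-5] → .
  covered (3 px):
    . . . . . .
    X X . . . .
    X . . . . .
    . . . . . .
    . . . . . .
    . . . . . .
    . . . . . .

Answer: 13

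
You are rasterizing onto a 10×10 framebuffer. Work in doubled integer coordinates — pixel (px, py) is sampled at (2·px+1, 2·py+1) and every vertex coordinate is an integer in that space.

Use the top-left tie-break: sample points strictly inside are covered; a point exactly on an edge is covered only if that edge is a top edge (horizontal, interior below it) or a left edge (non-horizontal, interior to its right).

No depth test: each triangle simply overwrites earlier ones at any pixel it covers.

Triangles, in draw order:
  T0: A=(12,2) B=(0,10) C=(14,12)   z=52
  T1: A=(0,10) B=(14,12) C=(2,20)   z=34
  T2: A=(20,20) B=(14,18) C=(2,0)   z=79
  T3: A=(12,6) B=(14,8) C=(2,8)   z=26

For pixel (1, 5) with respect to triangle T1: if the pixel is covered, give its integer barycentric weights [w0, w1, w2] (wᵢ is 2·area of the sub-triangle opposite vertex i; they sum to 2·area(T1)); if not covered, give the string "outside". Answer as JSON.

T0:
  2·area = 136  (B↔C swapped to make it positive)
  edge (12, 2)→(14, 12): d=(2,10) right/bottom  bias=-1
  edge (14, 12)→(0, 10): d=(-14,-2) top-left  bias=+0
  edge (0, 10)→(12, 2): d=(12,-8) top-left  bias=+0
    (5,1)@(11, 3): e=[12,120,4] → █
    (6,1)@(13, 3): e=[-8,124,20] → ·
    (4,2)@(9, 5): e=[36,88,12] → █
    (6,2)@(13, 5): e=[-4,96,44] → ·
    (2,3)@(5, 7): e=[80,52,4] → █
    (3,3)@(7, 7): e=[60,56,20] → █
    (6,3)@(13, 7): e=[0,68,68] → ·  [on edge]
    (1,4)@(3, 9): e=[104,20,12] → █
    (6,4)@(13, 9): e=[4,40,92] → █
    (7,4)@(15, 9): e=[-16,44,108] → ·
    (1,5)@(3, 11): e=[108,-8,36] → ·
    (2,5)@(5, 11): e=[88,-4,52] → ·
    (3,5)@(7, 11): e=[68,0,68] → █  [on edge]
    (7,8)@(15, 17): e=[0,-68,204] → ·  [on edge]
  covered (17 px):
    · · · · · · · · · ·
    · · · · · █ · · · ·
    · · · · █ █ · · · ·
    · · █ █ █ █ · · · ·
    · █ █ █ █ █ █ · · ·
    · · · █ █ █ █ · · ·
    · · · · · · · · · ·
    · · · · · · · · · ·
    · · · · · · · · · ·
    · · · · · · · · · ·
T1:
  2·area = 136
  edge (0, 10)→(14, 12): d=(14,2) right/bottom  bias=-1
  edge (14, 12)→(2, 20): d=(-12,8) right/bottom  bias=-1
  edge (2, 20)→(0, 10): d=(-2,-10) top-left  bias=+0
    (0,5)@(1, 11): e=[12,116,8] → █
    (1,5)@(3, 11): e=[8,100,28] → █
    (2,5)@(5, 11): e=[4,84,48] → █
    (3,5)@(7, 11): e=[0,68,68] → ·  [on edge]
    (0,6)@(1, 13): e=[40,92,4] → █
    (3,6)@(7, 13): e=[28,44,64] → █
    (4,6)@(9, 13): e=[24,28,84] → █
    (5,6)@(11, 13): e=[20,12,104] → █
    (6,6)@(13, 13): e=[16,-4,124] → ·
    (0,7)@(1, 15): e=[68,68,0] → █  [on edge]
    (5,7)@(11, 15): e=[48,-12,100] → ·
    (0,8)@(1, 17): e=[96,44,-4] → ·
  covered (17 px):
    · · · · · · · · · ·
    · · · · · · · · · ·
    · · · · · · · · · ·
    · · · · · · · · · ·
    · · · · · · · · · ·
    █ █ █ · · · · · · ·
    █ █ █ █ █ █ · · · ·
    █ █ █ █ █ · · · · ·
    · █ █ · · · · · · ·
    · █ · · · · · · · ·
T2:
  2·area = 84
  edge (20, 20)→(14, 18): d=(-6,-2) top-left  bias=+0
  edge (14, 18)→(2, 0): d=(-12,-18) top-left  bias=+0
  edge (2, 0)→(20, 20): d=(18,20) right/bottom  bias=-1
    (3,3)@(7, 7): e=[52,6,26] → █
    (4,3)@(9, 7): e=[56,42,-14] → ·
    (3,4)@(7, 9): e=[40,-18,62] → ·
    (4,4)@(9, 9): e=[44,18,22] → █
    (5,4)@(11, 9): e=[48,54,-18] → ·
    (4,5)@(9, 11): e=[32,-6,58] → ·
    (5,5)@(11, 11): e=[36,30,18] → █
    (6,5)@(13, 11): e=[40,66,-22] → ·
    (5,6)@(11, 13): e=[24,6,54] → █
    (6,6)@(13, 13): e=[28,42,14] → █
    (7,6)@(15, 13): e=[32,78,-26] → ·
    (2,7)@(5, 15): e=[0,-126,210] → ·  [on edge]
    (5,8)@(11, 17): e=[0,-42,126] → ·  [on edge]
    (8,9)@(17, 19): e=[0,42,42] → █  [on edge]
  covered (11 px):
    · · · · · · · · · ·
    · · · · · · · · · ·
    · · · · · · · · · ·
    · · · █ · · · · · ·
    · · · · █ · · · · ·
    · · · · · █ · · · ·
    · · · · · █ █ · · ·
    · · · · · · █ █ · ·
    · · · · · · · █ █ ·
    · · · · · · · · █ █
T3:
  2·area = 24
  edge (12, 6)→(14, 8): d=(2,2) right/bottom  bias=-1
  edge (14, 8)→(2, 8): d=(-12,0) right/bottom  bias=-1
  edge (2, 8)→(12, 6): d=(10,-2) top-left  bias=+0
    (3,0)@(7, 1): e=[0,84,-60] → ·  [on edge]
    (4,1)@(9, 3): e=[0,60,-36] → ·  [on edge]
    (5,2)@(11, 5): e=[0,36,-12] → ·  [on edge]
    (8,2)@(17, 5): e=[-12,36,0] → ·  [on edge]
    (3,3)@(7, 7): e=[12,12,0] → █  [on edge]
    (4,3)@(9, 7): e=[8,12,4] → █
    (5,3)@(11, 7): e=[4,12,8] → █
    (6,3)@(13, 7): e=[0,12,12] → ·  [on edge]
    (3,4)@(7, 9): e=[16,-12,20] → ·
    (4,4)@(9, 9): e=[12,-12,24] → ·
    (5,4)@(11, 9): e=[8,-12,28] → ·
    (7,4)@(15, 9): e=[0,-12,36] → ·  [on edge]
    (8,5)@(17, 11): e=[0,-36,60] → ·  [on edge]
    (9,6)@(19, 13): e=[0,-60,84] → ·  [on edge]
  covered (3 px):
    · · · · · · · · · ·
    · · · · · · · · · ·
    · · · · · · · · · ·
    · · · █ █ █ · · · ·
    · · · · · · · · · ·
    · · · · · · · · · ·
    · · · · · · · · · ·
    · · · · · · · · · ·
    · · · · · · · · · ·
    · · · · · · · · · ·

Result: [100,28,8]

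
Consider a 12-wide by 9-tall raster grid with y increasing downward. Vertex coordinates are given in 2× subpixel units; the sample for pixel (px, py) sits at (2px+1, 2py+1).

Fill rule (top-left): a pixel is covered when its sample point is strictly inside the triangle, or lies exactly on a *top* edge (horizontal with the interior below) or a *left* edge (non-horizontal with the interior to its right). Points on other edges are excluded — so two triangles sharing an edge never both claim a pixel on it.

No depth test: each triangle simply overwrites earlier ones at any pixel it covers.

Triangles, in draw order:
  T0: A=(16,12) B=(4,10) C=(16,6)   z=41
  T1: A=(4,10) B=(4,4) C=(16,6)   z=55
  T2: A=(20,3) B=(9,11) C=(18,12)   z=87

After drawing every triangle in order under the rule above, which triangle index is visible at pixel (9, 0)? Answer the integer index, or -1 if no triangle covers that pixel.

T0:
  2·area = 72
  edge (16, 12)→(4, 10): d=(-12,-2) top-left  bias=+0
  edge (4, 10)→(16, 6): d=(12,-4) top-left  bias=+0
  edge (16, 6)→(16, 12): d=(0,6) right/bottom  bias=-1
    (9,2)@(19, 5): e=[90,0,-18] → ·  [on edge]
    (6,3)@(13, 7): e=[54,0,18] → █  [on edge]
    (7,3)@(15, 7): e=[58,8,6] → █
    (8,3)@(17, 7): e=[62,16,-6] → ·
    (3,4)@(7, 9): e=[18,0,54] → █  [on edge]
    (4,4)@(9, 9): e=[22,8,42] → █
    (5,4)@(11, 9): e=[26,16,30] → █
    (8,4)@(17, 9): e=[38,40,-6] → ·
    (0,5)@(1, 11): e=[-18,0,90] → ·  [on edge]
    (3,5)@(7, 11): e=[-6,24,54] → ·
    (4,5)@(9, 11): e=[-2,32,42] → ·
    (5,5)@(11, 11): e=[2,40,30] → █
  covered (10 px):
    · · · · · · · · · · · ·
    · · · · · · · · · · · ·
    · · · · · · · · · · · ·
    · · · · · · █ █ · · · ·
    · · · █ █ █ █ █ · · · ·
    · · · · · █ █ █ · · · ·
    · · · · · · · · · · · ·
    · · · · · · · · · · · ·
    · · · · · · · · · · · ·
T1:
  2·area = 72
  edge (4, 10)→(4, 4): d=(0,-6) top-left  bias=+0
  edge (4, 4)→(16, 6): d=(12,2) right/bottom  bias=-1
  edge (16, 6)→(4, 10): d=(-12,4) right/bottom  bias=-1
    (2,2)@(5, 5): e=[6,10,56] → █
    (3,2)@(7, 5): e=[18,6,48] → █
    (4,2)@(9, 5): e=[30,2,40] → █
    (5,2)@(11, 5): e=[42,-2,32] → ·
    (9,2)@(19, 5): e=[90,-18,0] → ·  [on edge]
    (2,3)@(5, 7): e=[6,34,32] → █
    (5,3)@(11, 7): e=[42,22,8] → █
    (6,3)@(13, 7): e=[54,18,0] → ·  [on edge]
    (2,4)@(5, 9): e=[6,58,8] → █
    (3,4)@(7, 9): e=[18,54,0] → ·  [on edge]
    (4,4)@(9, 9): e=[30,50,-8] → ·
    (5,4)@(11, 9): e=[42,46,-16] → ·
    (0,5)@(1, 11): e=[-18,90,0] → ·  [on edge]
  covered (8 px):
    · · · · · · · · · · · ·
    · · · · · · · · · · · ·
    · · █ █ █ · · · · · · ·
    · · █ █ █ █ · · · · · ·
    · · █ · · · · · · · · ·
    · · · · · · · · · · · ·
    · · · · · · · · · · · ·
    · · · · · · · · · · · ·
    · · · · · · · · · · · ·
T2:
  2·area = 83  (B↔C swapped to make it positive)
  edge (20, 3)→(18, 12): d=(-2,9) right/bottom  bias=-1
  edge (18, 12)→(9, 11): d=(-9,-1) top-left  bias=+0
  edge (9, 11)→(20, 3): d=(11,-8) top-left  bias=+0
    (9,2)@(19, 5): e=[5,64,14] → █
    (10,2)@(21, 5): e=[-13,66,30] → ·
    (7,3)@(15, 7): e=[37,42,4] → █
    (8,3)@(17, 7): e=[19,44,20] → █
    (10,3)@(21, 7): e=[-17,48,52] → ·
    (6,4)@(13, 9): e=[51,22,10] → █
    (9,4)@(19, 9): e=[-3,28,58] → ·
    (4,5)@(9, 11): e=[83,0,0] → █  [on edge]
    (5,5)@(11, 11): e=[65,2,16] → █
    (9,5)@(19, 11): e=[-7,10,80] → ·
    (4,6)@(9, 13): e=[79,-18,22] → ·
    (5,6)@(11, 13): e=[61,-16,38] → ·
  covered (12 px):
    · · · · · · · · · · · ·
    · · · · · · · · · · · ·
    · · · · · · · · · █ · ·
    · · · · · · · █ █ █ · ·
    · · · · · · █ █ █ · · ·
    · · · · █ █ █ █ █ · · ·
    · · · · · · · · · · · ·
    · · · · · · · · · · · ·
    · · · · · · · · · · · ·

Z-buffer (winner per pixel, '.' = empty):
  . . . . . . . . . . . .
  . . . . . . . . . . . .
  . . 1 1 1 . . . . 2 . .
  . . 1 1 1 1 0 2 2 2 . .
  . . 1 0 0 0 2 2 2 . . .
  . . . . 2 2 2 2 2 . . .
  . . . . . . . . . . . .
  . . . . . . . . . . . .
  . . . . . . . . . . . .

Result: -1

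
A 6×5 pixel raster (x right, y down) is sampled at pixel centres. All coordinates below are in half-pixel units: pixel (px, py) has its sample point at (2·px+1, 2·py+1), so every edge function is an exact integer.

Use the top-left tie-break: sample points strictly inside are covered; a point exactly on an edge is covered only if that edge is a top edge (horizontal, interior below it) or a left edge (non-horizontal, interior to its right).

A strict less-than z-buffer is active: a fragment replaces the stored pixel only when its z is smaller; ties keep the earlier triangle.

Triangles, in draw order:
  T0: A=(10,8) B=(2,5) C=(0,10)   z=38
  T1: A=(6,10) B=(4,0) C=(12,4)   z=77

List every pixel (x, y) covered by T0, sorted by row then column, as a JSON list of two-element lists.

T0:
  2·area = 46  (B↔C swapped to make it positive)
  edge (10, 8)→(0, 10): d=(-10,2) right/bottom  bias=-1
  edge (0, 10)→(2, 5): d=(2,-5) top-left  bias=+0
  edge (2, 5)→(10, 8): d=(8,3) right/bottom  bias=-1
    (1,3)@(3, 7): e=[24,9,13] → X
    (2,3)@(5, 7): e=[20,19,7] → X
    (3,3)@(7, 7): e=[16,29,1] → X
    (4,3)@(9, 7): e=[12,39,-5] → .
    (0,4)@(1, 9): e=[8,3,35] → X
    (2,4)@(5, 9): e=[0,23,23] → .  [on edge]
    (3,4)@(7, 9): e=[-4,33,17] → .
  covered (5 px):
    . . . . . .
    . . . . . .
    . . . . . .
    . X X X . .
    X X . . . .
T1:
  2·area = 72
  edge (6, 10)→(4, 0): d=(-2,-10) top-left  bias=+0
  edge (4, 0)→(12, 4): d=(8,4) right/bottom  bias=-1
  edge (12, 4)→(6, 10): d=(-6,6) right/bottom  bias=-1
    (2,0)@(5, 1): e=[8,4,60] → X
    (3,0)@(7, 1): e=[28,-4,48] → .
    (2,1)@(5, 3): e=[4,20,48] → X
    (3,1)@(7, 3): e=[24,12,36] → X
    (4,1)@(9, 3): e=[44,4,24] → X
    (5,1)@(11, 3): e=[64,-4,12] → .
    (2,2)@(5, 5): e=[0,36,36] → X  [on edge]
    (5,2)@(11, 5): e=[60,12,0] → .  [on edge]
    (2,3)@(5, 7): e=[-4,52,24] → .
    (3,3)@(7, 7): e=[16,44,12] → X
    (4,3)@(9, 7): e=[36,36,0] → .  [on edge]
    (3,4)@(7, 9): e=[12,60,0] → .  [on edge]
  covered (8 px):
    . . X . . .
    . . X X X .
    . . X X X .
    . . . X . .
    . . . . . .

Result: [[1,3],[2,3],[3,3],[0,4],[1,4]]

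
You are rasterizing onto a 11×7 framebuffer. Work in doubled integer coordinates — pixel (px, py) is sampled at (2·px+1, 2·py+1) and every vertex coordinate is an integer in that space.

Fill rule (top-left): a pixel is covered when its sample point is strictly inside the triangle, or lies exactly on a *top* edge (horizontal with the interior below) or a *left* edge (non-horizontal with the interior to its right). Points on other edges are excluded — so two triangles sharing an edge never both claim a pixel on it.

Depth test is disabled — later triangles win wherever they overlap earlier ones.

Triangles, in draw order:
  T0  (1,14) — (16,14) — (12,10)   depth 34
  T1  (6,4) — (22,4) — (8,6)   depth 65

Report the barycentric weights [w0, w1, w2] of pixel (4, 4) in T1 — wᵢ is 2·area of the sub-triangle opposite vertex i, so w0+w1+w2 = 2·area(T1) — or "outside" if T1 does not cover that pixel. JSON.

T0:
  2·area = 60  (B↔C swapped to make it positive)
  edge (1, 14)→(12, 10): d=(11,-4) top-left  bias=+0
  edge (12, 10)→(16, 14): d=(4,4) right/bottom  bias=-1
  edge (16, 14)→(1, 14): d=(-15,0) right/bottom  bias=-1
    (1,0)@(3, 1): e=[-135,0,195] → ·  [on edge]
    (2,1)@(5, 3): e=[-105,0,165] → ·  [on edge]
    (3,2)@(7, 5): e=[-75,0,135] → ·  [on edge]
    (4,3)@(9, 7): e=[-45,0,105] → ·  [on edge]
    (5,4)@(11, 9): e=[-15,0,75] → ·  [on edge]
    (5,5)@(11, 11): e=[7,8,45] → █
    (6,5)@(13, 11): e=[15,0,45] → ·  [on edge]
    (2,6)@(5, 13): e=[5,40,15] → █
    (3,6)@(7, 13): e=[13,32,15] → █
    (4,6)@(9, 13): e=[21,24,15] → █
    (6,6)@(13, 13): e=[37,8,15] → █
    (7,6)@(15, 13): e=[45,0,15] → ·  [on edge]
  covered (6 px):
    · · · · · · · · · · ·
    · · · · · · · · · · ·
    · · · · · · · · · · ·
    · · · · · · · · · · ·
    · · · · · · · · · · ·
    · · · · · █ · · · · ·
    · · █ █ █ █ █ · · · ·
T1:
  2·area = 32
  edge (6, 4)→(22, 4): d=(16,0) top-left  bias=+0
  edge (22, 4)→(8, 6): d=(-14,2) right/bottom  bias=-1
  edge (8, 6)→(6, 4): d=(-2,-2) top-left  bias=+0
    (1,0)@(3, 1): e=[-48,80,0] → ·  [on edge]
    (2,1)@(5, 3): e=[-16,48,0] → ·  [on edge]
    (3,2)@(7, 5): e=[16,16,0] → █  [on edge]
    (4,2)@(9, 5): e=[16,12,4] → █
    (5,2)@(11, 5): e=[16,8,8] → █
    (6,2)@(13, 5): e=[16,4,12] → █
    (7,2)@(15, 5): e=[16,0,16] → ·  [on edge]
    (0,3)@(1, 7): e=[48,0,-16] → ·  [on edge]
    (3,3)@(7, 7): e=[48,-12,-4] → ·
    (4,3)@(9, 7): e=[48,-16,0] → ·  [on edge]
    (5,3)@(11, 7): e=[48,-20,4] → ·
    (6,3)@(13, 7): e=[48,-24,8] → ·
    (5,4)@(11, 9): e=[80,-48,0] → ·  [on edge]
    (6,5)@(13, 11): e=[112,-80,0] → ·  [on edge]
    (7,6)@(15, 13): e=[144,-112,0] → ·  [on edge]
  covered (4 px):
    · · · · · · · · · · ·
    · · · · · · · · · · ·
    · · · █ █ █ █ · · · ·
    · · · · · · · · · · ·
    · · · · · · · · · · ·
    · · · · · · · · · · ·
    · · · · · · · · · · ·

Result: "outside"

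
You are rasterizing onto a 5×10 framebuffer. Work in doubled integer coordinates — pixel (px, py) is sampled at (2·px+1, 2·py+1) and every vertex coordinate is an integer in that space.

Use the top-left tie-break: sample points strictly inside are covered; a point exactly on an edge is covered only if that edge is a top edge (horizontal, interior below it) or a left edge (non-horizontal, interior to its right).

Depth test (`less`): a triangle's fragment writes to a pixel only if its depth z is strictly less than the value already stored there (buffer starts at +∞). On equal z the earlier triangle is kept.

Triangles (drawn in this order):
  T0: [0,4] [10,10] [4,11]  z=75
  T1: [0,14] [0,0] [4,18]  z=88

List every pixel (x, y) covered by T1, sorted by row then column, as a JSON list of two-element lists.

T0:
  2·area = 46
  edge (0, 4)→(10, 10): d=(10,6) right/bottom  bias=-1
  edge (10, 10)→(4, 11): d=(-6,1) right/bottom  bias=-1
  edge (4, 11)→(0, 4): d=(-4,-7) top-left  bias=+0
    (0,2)@(1, 5): e=[4,39,3] → █
    (1,2)@(3, 5): e=[-8,37,17] → ·
    (0,3)@(1, 7): e=[24,27,-5] → ·
    (1,3)@(3, 7): e=[12,25,9] → █
    (2,3)@(5, 7): e=[0,23,23] → ·  [on edge]
    (1,4)@(3, 9): e=[32,13,1] → █
    (2,4)@(5, 9): e=[20,11,15] → █
    (3,4)@(7, 9): e=[8,9,29] → █
    (4,4)@(9, 9): e=[-4,7,43] → ·
    (1,5)@(3, 11): e=[52,1,-7] → ·
    (2,5)@(5, 11): e=[40,-1,7] → ·
    (3,5)@(7, 11): e=[28,-3,21] → ·
  covered (5 px):
    · · · · ·
    · · · · ·
    █ · · · ·
    · █ · · ·
    · █ █ █ ·
    · · · · ·
    · · · · ·
    · · · · ·
    · · · · ·
    · · · · ·
T1:
  2·area = 56
  edge (0, 14)→(0, 0): d=(0,-14) top-left  bias=+0
  edge (0, 0)→(4, 18): d=(4,18) right/bottom  bias=-1
  edge (4, 18)→(0, 14): d=(-4,-4) top-left  bias=+0
    (0,2)@(1, 5): e=[14,2,40] → █
    (1,2)@(3, 5): e=[42,-34,48] → ·
    (0,3)@(1, 7): e=[14,10,32] → █
    (1,3)@(3, 7): e=[42,-26,40] → ·
    (0,4)@(1, 9): e=[14,18,24] → █
    (1,4)@(3, 9): e=[42,-18,32] → ·
    (0,5)@(1, 11): e=[14,26,16] → █
    (1,5)@(3, 11): e=[42,-10,24] → ·
    (0,6)@(1, 13): e=[14,34,8] → █
    (1,6)@(3, 13): e=[42,-2,16] → ·
    (0,7)@(1, 15): e=[14,42,0] → █  [on edge]
    (1,7)@(3, 15): e=[42,6,8] → █
    (1,8)@(3, 17): e=[42,14,0] → █  [on edge]
    (2,9)@(5, 19): e=[70,-14,0] → ·  [on edge]
  covered (8 px):
    · · · · ·
    · · · · ·
    █ · · · ·
    █ · · · ·
    █ · · · ·
    █ · · · ·
    █ · · · ·
    █ █ · · ·
    · █ · · ·
    · · · · ·

Result: [[0,2],[0,3],[0,4],[0,5],[0,6],[0,7],[1,7],[1,8]]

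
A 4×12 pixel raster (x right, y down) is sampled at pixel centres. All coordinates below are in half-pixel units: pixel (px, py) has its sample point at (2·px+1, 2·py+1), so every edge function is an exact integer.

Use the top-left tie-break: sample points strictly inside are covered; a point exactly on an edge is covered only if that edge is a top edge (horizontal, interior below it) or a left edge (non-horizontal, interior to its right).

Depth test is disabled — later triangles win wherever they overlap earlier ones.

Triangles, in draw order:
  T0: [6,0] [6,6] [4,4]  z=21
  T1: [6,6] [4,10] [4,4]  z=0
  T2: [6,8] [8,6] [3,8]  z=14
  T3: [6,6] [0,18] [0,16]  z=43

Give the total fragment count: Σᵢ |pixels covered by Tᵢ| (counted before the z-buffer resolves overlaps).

T0:
  2·area = 12
  edge (6, 0)→(6, 6): d=(0,6) right/bottom  bias=-1
  edge (6, 6)→(4, 4): d=(-2,-2) top-left  bias=+0
  edge (4, 4)→(6, 0): d=(2,-4) top-left  bias=+0
    (0,0)@(1, 1): e=[30,0,-18] → ·  [on edge]
    (1,1)@(3, 3): e=[18,0,-6] → ·  [on edge]
    (2,1)@(5, 3): e=[6,4,2] → █
    (3,1)@(7, 3): e=[-6,8,10] → ·
    (2,2)@(5, 5): e=[6,0,6] → █  [on edge]
    (3,2)@(7, 5): e=[-6,4,14] → ·
    (2,3)@(5, 7): e=[6,-4,10] → ·
    (3,3)@(7, 7): e=[-6,0,18] → ·  [on edge]
  covered (2 px):
    · · · ·
    · · █ ·
    · · █ ·
    · · · ·
    · · · ·
    · · · ·
    · · · ·
    · · · ·
    · · · ·
    · · · ·
    · · · ·
    · · · ·
T1:
  2·area = 12
  edge (6, 6)→(4, 10): d=(-2,4) right/bottom  bias=-1
  edge (4, 10)→(4, 4): d=(0,-6) top-left  bias=+0
  edge (4, 4)→(6, 6): d=(2,2) right/bottom  bias=-1
    (0,0)@(1, 1): e=[30,-18,0] → ·  [on edge]
    (1,1)@(3, 3): e=[18,-6,0] → ·  [on edge]
    (2,2)@(5, 5): e=[6,6,0] → ·  [on edge]
    (2,3)@(5, 7): e=[2,6,4] → █
    (3,3)@(7, 7): e=[-6,18,0] → ·  [on edge]
    (2,4)@(5, 9): e=[-2,6,8] → ·
  covered (1 px):
    · · · ·
    · · · ·
    · · · ·
    · · █ ·
    · · · ·
    · · · ·
    · · · ·
    · · · ·
    · · · ·
    · · · ·
    · · · ·
    · · · ·
T2:
  2·area = 6  (B↔C swapped to make it positive)
  edge (6, 8)→(3, 8): d=(-3,0) right/bottom  bias=-1
  edge (3, 8)→(8, 6): d=(5,-2) top-left  bias=+0
  edge (8, 6)→(6, 8): d=(-2,2) right/bottom  bias=-1
    (3,3)@(7, 7): e=[3,3,0] → ·  [on edge]
    (2,4)@(5, 9): e=[-3,9,0] → ·  [on edge]
    (1,5)@(3, 11): e=[-9,15,0] → ·  [on edge]
    (0,6)@(1, 13): e=[-15,21,0] → ·  [on edge]
  covered (0 px):
    · · · ·
    · · · ·
    · · · ·
    · · · ·
    · · · ·
    · · · ·
    · · · ·
    · · · ·
    · · · ·
    · · · ·
    · · · ·
    · · · ·
T3:
  2·area = 12
  edge (6, 6)→(0, 18): d=(-6,12) right/bottom  bias=-1
  edge (0, 18)→(0, 16): d=(0,-2) top-left  bias=+0
  edge (0, 16)→(6, 6): d=(6,-10) top-left  bias=+0
    (1,5)@(3, 11): e=[6,6,0] → █  [on edge]
    (2,5)@(5, 11): e=[-18,10,20] → ·
    (1,6)@(3, 13): e=[-6,6,12] → ·
    (0,7)@(1, 15): e=[6,2,4] → █
    (1,7)@(3, 15): e=[-18,6,24] → ·
    (0,8)@(1, 17): e=[-6,2,16] → ·
  covered (2 px):
    · · · ·
    · · · ·
    · · · ·
    · · · ·
    · · · ·
    · █ · ·
    · · · ·
    █ · · ·
    · · · ·
    · · · ·
    · · · ·
    · · · ·

Result: 5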